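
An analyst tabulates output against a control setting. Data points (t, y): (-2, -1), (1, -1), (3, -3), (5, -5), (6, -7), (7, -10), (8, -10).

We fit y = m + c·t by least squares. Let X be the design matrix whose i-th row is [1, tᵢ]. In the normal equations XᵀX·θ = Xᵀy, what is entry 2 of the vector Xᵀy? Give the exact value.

Entry 2 ↔ basis t, so (Xᵀy)_{2} = Σᵢ (t)·yᵢ = (-2)·(-1) + (1)·(-1) + (3)·(-3) + (5)·(-5) + (6)·(-7) + (7)·(-10) + (8)·(-10) = -225.

-225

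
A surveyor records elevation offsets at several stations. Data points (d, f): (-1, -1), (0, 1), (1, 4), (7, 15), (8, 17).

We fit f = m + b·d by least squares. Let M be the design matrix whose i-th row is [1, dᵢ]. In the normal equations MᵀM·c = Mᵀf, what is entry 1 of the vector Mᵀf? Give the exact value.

Entry 1 ↔ basis 1, so (Mᵀf)_{1} = Σᵢ fᵢ = (1)·(-1) + (1)·(1) + (1)·(4) + (1)·(15) + (1)·(17) = 36.

36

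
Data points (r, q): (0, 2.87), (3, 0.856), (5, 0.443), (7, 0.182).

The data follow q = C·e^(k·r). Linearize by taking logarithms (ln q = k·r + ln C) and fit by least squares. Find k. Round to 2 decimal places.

k = -0.39

With ln qᵢ as the transformed response and rᵢ as the regressor:
Σr = 15.0000, Σ(r)² = 83.0000, Σln q = -1.6191, Σr·ln q = -16.4636.
Equations: 83.0000·k + 15.0000·ln C = -16.4636;  15.0000·k + 4·ln C = -1.6191.
Solving (det = 107.0000): k = -0.38848, ln C = 1.05204.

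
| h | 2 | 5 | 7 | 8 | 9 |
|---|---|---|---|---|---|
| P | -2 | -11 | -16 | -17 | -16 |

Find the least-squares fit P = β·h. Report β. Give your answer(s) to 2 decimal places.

β = -2.02

Entries of XᵀX: Σh·h = 223.
Right-hand side: Σh·P = -451.
XᵀX·[β]ᵀ = XᵀP becomes [[223]]·[β]ᵀ = [-451]ᵀ.
β = (-451)/223 = -2.02242.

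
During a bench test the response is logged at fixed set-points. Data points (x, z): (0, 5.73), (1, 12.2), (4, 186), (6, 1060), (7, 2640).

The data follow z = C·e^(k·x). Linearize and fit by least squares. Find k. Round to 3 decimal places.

Linearized form: ln z = k·x + ln C. From the 5 transformed points,
Σx = 18.0000, Σ(x)² = 102.0000, Σln z = 24.3175, Σx·ln z = 120.3503.
Equations: 102.0000·k + 18.0000·ln C = 120.3503;  18.0000·k + 5·ln C = 24.3175.
Δ = 102.0000·5 − (18.0000)² = 186.0000; k = (120.3503·5 − 18.0000·24.3175)/186.0000 = 0.88192, ln C = (102.0000·24.3175 − 18.0000·120.3503)/186.0000 = 1.68858.

k = 0.882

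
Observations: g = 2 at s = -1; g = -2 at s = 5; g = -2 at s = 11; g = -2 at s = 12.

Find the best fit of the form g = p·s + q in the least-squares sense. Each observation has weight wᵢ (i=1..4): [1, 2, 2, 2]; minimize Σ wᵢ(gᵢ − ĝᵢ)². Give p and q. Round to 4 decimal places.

Normal-equation sums: Σwᵢ·s·s = 581, Σwᵢ·s = 55, Σwᵢ·1 = 7.
Right-hand side: Σwᵢ·s·g = -114, Σwᵢ·g = -10.
XᵀWX·[p, q]ᵀ = XᵀWg becomes [[581, 55]; [55, 7]]·[p, q]ᵀ = [-114, -10]ᵀ.
Determinant 581·7 − 55² = 1042.
p = ((-114)·7 − 55·(-10))/1042 = -124/521; q = (581·(-10) − 55·(-114))/1042 = 230/521.

p = -0.2380, q = 0.4415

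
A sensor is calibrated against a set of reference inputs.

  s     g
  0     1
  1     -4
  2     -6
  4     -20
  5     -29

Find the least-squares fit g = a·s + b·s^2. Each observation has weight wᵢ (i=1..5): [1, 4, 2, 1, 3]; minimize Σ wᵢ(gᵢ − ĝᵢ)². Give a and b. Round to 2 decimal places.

From the data, Σwᵢ·s·s = 103, Σwᵢ·s·s^2 = 459, Σwᵢ·s^2·s^2 = 2167.
And Σwᵢ·s·g = -555, Σwᵢ·s^2·g = -2559.
So XᵀWX·[a, b]ᵀ = XᵀWg: [[103, 459]; [459, 2167]]·[a, b]ᵀ = [-555, -2559]ᵀ.
Δ = 103·2167 − 459² = 12520.
a = ((-555)·2167 − 459·(-2559))/12520 = -3513/1565; b = (103·(-2559) − 459·(-555))/12520 = -1104/1565.

a = -2.24, b = -0.71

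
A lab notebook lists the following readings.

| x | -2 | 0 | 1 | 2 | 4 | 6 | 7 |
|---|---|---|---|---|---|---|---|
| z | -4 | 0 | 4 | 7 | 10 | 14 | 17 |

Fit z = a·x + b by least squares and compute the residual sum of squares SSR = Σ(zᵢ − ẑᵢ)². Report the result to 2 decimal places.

Setting ∂/∂a … = 0 gives: 110·a + 18·b = 269;  18·a + 7·b = 48.
Δ = 110·7 − 18² = 446.
a = (269·7 − 18·48)/446 = 1019/446; b = (110·48 − 18·269)/446 = 219/223.
Residuals: -92/223, -219/223, 327/446, 323/223, -27/223, -154/223, 11/446; SSR = 1901/446.

SSR = 4.26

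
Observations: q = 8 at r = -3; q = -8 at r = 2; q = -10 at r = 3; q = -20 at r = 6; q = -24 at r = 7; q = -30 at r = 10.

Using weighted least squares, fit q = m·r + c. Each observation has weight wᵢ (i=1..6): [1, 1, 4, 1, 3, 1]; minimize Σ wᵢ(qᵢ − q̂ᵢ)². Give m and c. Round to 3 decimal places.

m = -3.077, c = -1.300

Compute the Gram sums: Σwᵢ·r·r = 332, Σwᵢ·r = 48, Σwᵢ·1 = 11.
For AᵀWq: Σwᵢ·r·q = -1084, Σwᵢ·q = -162.
AᵀWA·[m, c]ᵀ = AᵀWq becomes [[332, 48]; [48, 11]]·[m, c]ᵀ = [-1084, -162]ᵀ.
Eliminating c: 11·(row 1) − 48·(row 2) gives 1348·m = 11·(-1084) − 48·(-162) = -4148, so m = -1037/337.
Then c = ((-162) − 48·(-1037/337))/11 = -438/337.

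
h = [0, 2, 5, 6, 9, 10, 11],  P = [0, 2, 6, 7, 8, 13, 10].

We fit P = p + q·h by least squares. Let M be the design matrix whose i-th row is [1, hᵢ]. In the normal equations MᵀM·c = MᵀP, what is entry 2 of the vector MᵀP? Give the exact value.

Entry 2 ↔ basis h, so (MᵀP)_{2} = Σᵢ (h)·Pᵢ = (0)·(0) + (2)·(2) + (5)·(6) + (6)·(7) + (9)·(8) + (10)·(13) + (11)·(10) = 388.

388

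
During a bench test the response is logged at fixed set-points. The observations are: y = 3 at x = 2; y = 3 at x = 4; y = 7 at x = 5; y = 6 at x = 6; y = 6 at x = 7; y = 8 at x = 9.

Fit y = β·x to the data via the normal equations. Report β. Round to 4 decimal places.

β = 0.9621

AᵀA·[β]ᵀ = Aᵀy reads: 211·β = 203.
(Σx·x = 211, Σx·y = 203.)
β = 203/211 = 0.962085.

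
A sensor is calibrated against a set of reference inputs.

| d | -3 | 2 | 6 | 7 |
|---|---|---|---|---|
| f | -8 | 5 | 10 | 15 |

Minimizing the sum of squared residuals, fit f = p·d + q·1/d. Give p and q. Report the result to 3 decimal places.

The normal system XᵀX·[p, q]ᵀ = Xᵀf is [[98, 4]; [4, 361/882]]·[p, q]ᵀ = [199, 377/42]ᵀ.
Eliminating q: (361/882)·(row 1) − 4·(row 2) gives (217/9)·p = (361/882)·199 − 4·(377/42) = 40171/882, so p = 40171/21266.
Then q = ((377/42) − 4·(40171/21266))/(361/882) = 753/217.

p = 1.889, q = 3.470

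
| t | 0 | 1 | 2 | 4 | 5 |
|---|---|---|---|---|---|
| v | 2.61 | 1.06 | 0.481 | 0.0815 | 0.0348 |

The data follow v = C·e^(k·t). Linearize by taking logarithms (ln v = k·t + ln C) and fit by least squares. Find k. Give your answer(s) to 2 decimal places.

k = -0.86

Linearized form: ln v = k·t + ln C. From the 5 transformed points,
Over the data: Σt = 12.0000, Σ(t)² = 46.0000, Σln v = -5.5796, Σt·ln v = -28.2248.
Normal system: [[46.0000, 12.0000]; [12.0000, 5]]·[k, ln C]ᵀ = [-28.2248, -5.5796]ᵀ.
Slope k = (n·Σt·ln v − Σt·Σln v)/(n·Σ(t)² − (Σt)²) = (5·-28.2248 − 12.0000·-5.5796)/86.0000 = -0.86243; ln C = (Σln v − k·Σt)/n = 0.95393.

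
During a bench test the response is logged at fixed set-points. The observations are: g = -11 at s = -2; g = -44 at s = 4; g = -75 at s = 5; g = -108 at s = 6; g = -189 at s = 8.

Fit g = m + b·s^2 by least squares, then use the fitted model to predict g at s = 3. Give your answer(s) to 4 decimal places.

ĝ = -25.6687

Compute the Gram sums: Σ1 = 5, Σs^2 = 145, Σs^2·s^2 = 6289.
And Σg = -427, Σs^2·g = -18607.
Normal equations: [[5, 145]; [145, 6289]]·[m, b]ᵀ = [-427, -18607]ᵀ.
Eliminating b: 6289·(row 1) − 145·(row 2) gives 10420·m = 6289·(-427) − 145·(-18607) = 12612, so m = 3153/2605.
Then b = ((-18607) − 145·(3153/2605))/6289 = -1556/521.
At s = 3: ĝ = (3153/2605)·(1) + (-1556/521)·(9) = -66867/2605.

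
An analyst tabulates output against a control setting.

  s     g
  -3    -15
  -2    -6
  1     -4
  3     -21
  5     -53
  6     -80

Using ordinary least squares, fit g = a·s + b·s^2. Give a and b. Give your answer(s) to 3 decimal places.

a = -0.979, b = -2.014

XᵀX·[a, b]ᵀ = Xᵀg reads: 84·a + 334·b = -755;  334·a + 2100·b = -4557.
(Σs·s = 84, Σs·s^2 = 334, Σs^2·s^2 = 2100, Σs·g = -755, Σs^2·g = -4557.)
Eliminating b: 2100·(row 1) − 334·(row 2) gives 64844·a = 2100·(-755) − 334·(-4557) = -63462, so a = -31731/32422.
Then b = ((-4557) − 334·(-31731/32422))/2100 = -65309/32422.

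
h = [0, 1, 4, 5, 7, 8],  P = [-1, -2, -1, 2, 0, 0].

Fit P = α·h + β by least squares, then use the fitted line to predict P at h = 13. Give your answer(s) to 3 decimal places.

Normal-equation sums: Σh·h = 155, Σh = 25, Σ1 = 6.
For MᵀP: Σh·P = 4, ΣP = -2.
det = 155·6 − 25² = 305.
α = (4·6 − 25·(-2))/305 = 74/305; β = (155·(-2) − 25·4)/305 = -82/61.
At h = 13: P̂ = (74/305)·(13) + (-82/61)·(1) = 552/305.

P̂ = 1.810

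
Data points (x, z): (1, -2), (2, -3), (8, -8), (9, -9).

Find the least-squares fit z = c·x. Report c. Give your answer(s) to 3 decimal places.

Normal-equation sums: Σx·x = 150.
And Σx·z = -153.
c = (-153)/150 = -1.02.

c = -1.020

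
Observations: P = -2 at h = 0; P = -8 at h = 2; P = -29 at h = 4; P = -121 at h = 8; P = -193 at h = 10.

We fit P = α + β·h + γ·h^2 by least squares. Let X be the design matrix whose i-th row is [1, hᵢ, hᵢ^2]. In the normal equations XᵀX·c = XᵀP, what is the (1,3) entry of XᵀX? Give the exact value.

184

Row 1 ↔ basis 1, column 3 ↔ basis h^2, so (XᵀX)_{1,3} = Σᵢ h^2 = (1)·(0) + (1)·(4) + (1)·(16) + (1)·(64) + (1)·(100) = 184.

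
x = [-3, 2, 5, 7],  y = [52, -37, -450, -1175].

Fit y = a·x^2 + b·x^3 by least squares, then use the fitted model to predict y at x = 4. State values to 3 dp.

Sums needed: Σx^2·x^2 = 3123, Σx^2·x^3 = 19721, Σx^3·x^3 = 134067.
Moment sums: Σx^2·y = -68505, Σx^3·y = -460975.
Eliminating b: 134067·(row 1) − 19721·(row 2) gives 29773400·a = 134067·(-68505) − 19721·(-460975) = -93371860, so a = -4668593/1488670.
Then b = ((-460975) − 19721·(-4668593/1488670))/134067 = -4431891/1488670.
At x = 4: ŷ = (-4668593/1488670)·(16) + (-4431891/1488670)·(64) = -179169256/744335.

ŷ = -240.711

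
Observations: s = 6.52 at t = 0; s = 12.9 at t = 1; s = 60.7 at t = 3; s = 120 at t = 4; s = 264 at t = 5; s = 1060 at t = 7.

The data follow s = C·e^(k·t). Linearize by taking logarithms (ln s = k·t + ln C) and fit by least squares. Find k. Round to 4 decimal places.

k = 0.7333

Taking logs, ln s = k·t + ln C, so regress ln s on t.
XᵀX = [[100.0000, 20.0000]; [20.0000, 6]], rhs = [110.6669, 25.8675]ᵀ  (here Σt = 20.0000, Σ(t)² = 100.0000, Σln s = 25.8675, Σt·ln s = 110.6669).
Slope k = (n·Σt·ln s − Σt·Σln s)/(n·Σ(t)² − (Σt)²) = (6·110.6669 − 20.0000·25.8675)/200.0000 = 0.73326; ln C = (Σln s − k·Σt)/n = 1.86706.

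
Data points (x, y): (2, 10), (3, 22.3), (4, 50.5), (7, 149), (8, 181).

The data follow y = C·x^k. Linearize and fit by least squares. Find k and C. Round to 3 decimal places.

Taking logs, ln y = k·ln x + ln C, so regress ln y on ln x.
Over the data: Σln x = 7.2034, Σ(ln x)² = 11.7199, Σln y = 19.5316, Σln x·ln y = 30.9910.
Normal system: [[11.7199, 7.2034]; [7.2034, 5]]·[k, ln C]ᵀ = [30.9910, 19.5316]ᵀ.
Δ = 11.7199·5 − (7.2034)² = 6.7102; k = (30.9910·5 − 7.2034·19.5316)/6.7102 = 2.12525, ln C = (11.7199·19.5316 − 7.2034·30.9910)/6.7102 = 0.84451, so C = exp(0.84451) = 2.32683.

k = 2.125, C = 2.327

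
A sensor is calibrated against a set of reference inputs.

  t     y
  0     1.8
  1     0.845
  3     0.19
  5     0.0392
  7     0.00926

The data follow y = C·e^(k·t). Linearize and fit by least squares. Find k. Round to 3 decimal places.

With ln yᵢ as the transformed response and tᵢ as the regressor:
AᵀA = [[84.0000, 16.0000]; [16.0000, 5]], rhs = [-54.1204, -9.1625]ᵀ  (here Σt = 16.0000, Σ(t)² = 84.0000, Σln y = -9.1625, Σt·ln y = -54.1204).
Solving (det = 164.0000): k = -0.75611, ln C = 0.58705.

k = -0.756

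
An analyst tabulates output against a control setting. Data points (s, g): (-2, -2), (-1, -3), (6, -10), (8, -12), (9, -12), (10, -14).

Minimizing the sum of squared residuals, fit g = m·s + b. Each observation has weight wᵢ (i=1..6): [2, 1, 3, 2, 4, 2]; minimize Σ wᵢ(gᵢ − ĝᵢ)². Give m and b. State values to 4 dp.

m = -0.9537, b = -3.9955

XᵀWX·[m, b]ᵀ = XᵀWg reads: 769·m + 85·b = -1073;  85·m + 14·b = -137.
det = 769·14 − 85² = 3541.
m = ((-1073)·14 − 85·(-137))/3541 = -3377/3541; b = (769·(-137) − 85·(-1073))/3541 = -14148/3541.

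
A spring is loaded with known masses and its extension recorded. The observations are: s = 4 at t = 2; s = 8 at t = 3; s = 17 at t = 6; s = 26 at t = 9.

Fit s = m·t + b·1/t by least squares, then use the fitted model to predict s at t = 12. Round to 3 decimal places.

ŝ = 34.929

With design matrix X, XᵀX = [[130, 4]; [4, 65/162]] and Xᵀs = [368, 187/18]ᵀ.
Determinant 130·(65/162) − 4² = 2929/81.
m = (368·(65/162) − 4·(187/18))/(2929/81) = 8594/2929; b = (130·(187/18) − 4·368)/(2929/81) = -9837/2929.
At t = 12: ŝ = (8594/2929)·(12) + (-9837/2929)·(1/12) = 409233/11716.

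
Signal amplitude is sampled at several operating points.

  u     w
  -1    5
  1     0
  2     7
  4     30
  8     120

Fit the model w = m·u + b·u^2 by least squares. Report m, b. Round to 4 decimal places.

The normal equations are: 86·m + 584·b = 1089;  584·m + 4370·b = 8193.
(Σu·u = 86, Σu·u^2 = 584, Σu^2·u^2 = 4370, Σu·w = 1089, Σu^2·w = 8193.)
Determinant 86·4370 − 584² = 34764.
m = (1089·4370 − 584·8193)/34764 = -4297/5794; b = (86·8193 − 584·1089)/34764 = 11437/5794.

m = -0.7416, b = 1.9739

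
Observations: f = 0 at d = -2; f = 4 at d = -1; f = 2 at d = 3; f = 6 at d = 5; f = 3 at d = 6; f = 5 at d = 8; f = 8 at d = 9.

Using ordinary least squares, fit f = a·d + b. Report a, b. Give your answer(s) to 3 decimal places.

Normal-equation sums: Σd·d = 220, Σd = 28, Σ1 = 7.
Right-hand side: Σd·f = 162, Σf = 28.
Eliminating b: 7·(row 1) − 28·(row 2) gives 756·a = 7·162 − 28·28 = 350, so a = 25/54.
Then b = (28 − 28·(25/54))/7 = 58/27.

a = 0.463, b = 2.148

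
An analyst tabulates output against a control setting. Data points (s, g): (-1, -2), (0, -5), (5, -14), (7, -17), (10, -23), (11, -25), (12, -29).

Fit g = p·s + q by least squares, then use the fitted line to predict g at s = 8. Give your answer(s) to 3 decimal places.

Setting ∂/∂p … = 0 gives: 440·p + 44·q = -1040;  44·p + 7·q = -115.
Eliminating q: 7·(row 1) − 44·(row 2) gives 1144·p = 7·(-1040) − 44·(-115) = -2220, so p = -555/286.
Then q = ((-115) − 44·(-555/286))/7 = -55/13.
At s = 8: ĝ = (-555/286)·(8) + (-55/13)·(1) = -2825/143.

ĝ = -19.755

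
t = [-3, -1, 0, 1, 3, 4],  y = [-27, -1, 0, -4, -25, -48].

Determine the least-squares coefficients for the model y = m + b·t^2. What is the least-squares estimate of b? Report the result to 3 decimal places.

b = -2.995

The normal system AᵀA·[m, b]ᵀ = Aᵀy is [[6, 36]; [36, 420]]·[m, b]ᵀ = [-105, -1241]ᵀ.
Determinant 6·420 − 36² = 1224.
m = ((-105)·420 − 36·(-1241))/1224 = 8/17; b = (6·(-1241) − 36·(-105))/1224 = -611/204.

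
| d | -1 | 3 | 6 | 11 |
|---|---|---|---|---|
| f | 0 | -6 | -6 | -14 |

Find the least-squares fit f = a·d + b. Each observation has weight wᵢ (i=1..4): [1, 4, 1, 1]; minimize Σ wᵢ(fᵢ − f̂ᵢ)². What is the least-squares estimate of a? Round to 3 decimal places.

Sums needed: Σwᵢ·d·d = 194, Σwᵢ·d = 28, Σwᵢ·1 = 7.
For MᵀWf: Σwᵢ·d·f = -262, Σwᵢ·f = -44.
MᵀWM·[a, b]ᵀ = MᵀWf becomes [[194, 28]; [28, 7]]·[a, b]ᵀ = [-262, -44]ᵀ.
Δ = 194·7 − 28² = 574.
a = ((-262)·7 − 28·(-44))/574 = -43/41; b = (194·(-44) − 28·(-262))/574 = -600/287.

a = -1.049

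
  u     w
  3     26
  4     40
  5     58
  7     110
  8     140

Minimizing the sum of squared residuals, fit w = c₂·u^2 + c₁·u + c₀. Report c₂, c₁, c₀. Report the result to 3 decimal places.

c₂ = 2.169, c₁ = -0.896, c₀ = 8.935

Forming XᵀX = [[7459, 1071, 163]; [1071, 163, 27]; [163, 27, 5]] and Xᵀw = [16674, 2418, 374]ᵀ gives XᵀX·[c₂, c₁, c₀]ᵀ = Xᵀw.
Inverting the 3×3 Gram matrix, [c₂, c₁, c₀]ᵀ = [167/77, -69/77, 688/77]ᵀ.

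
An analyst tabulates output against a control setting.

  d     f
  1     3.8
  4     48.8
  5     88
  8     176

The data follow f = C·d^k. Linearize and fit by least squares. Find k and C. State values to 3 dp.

Linearized form: ln f = k·ln d + ln C. From the 4 transformed points,
Σln d = 5.0752, Σ(ln d)² = 8.8362, Σln f = 14.8706, Σln d·ln f = 23.3473.
Normal system: [[8.8362, 5.0752]; [5.0752, 4]]·[k, ln C]ᵀ = [23.3473, 14.8706]ᵀ.
Solving (det = 9.5873): k = 1.86896, ln C = 1.34631, so C = exp(1.34631) = 3.84321.

k = 1.869, C = 3.843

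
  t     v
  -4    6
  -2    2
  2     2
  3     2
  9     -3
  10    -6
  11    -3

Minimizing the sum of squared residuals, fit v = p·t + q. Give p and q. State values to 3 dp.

p = -0.642, q = 2.661

Normal-equation sums: Σt·t = 335, Σt = 29, Σ1 = 7.
And Σt·v = -138, Σv = 0.
XᵀX·[p, q]ᵀ = Xᵀv becomes [[335, 29]; [29, 7]]·[p, q]ᵀ = [-138, 0]ᵀ.
Determinant 335·7 − 29² = 1504.
p = ((-138)·7 − 29·0)/1504 = -483/752; q = (335·0 − 29·(-138))/1504 = 2001/752.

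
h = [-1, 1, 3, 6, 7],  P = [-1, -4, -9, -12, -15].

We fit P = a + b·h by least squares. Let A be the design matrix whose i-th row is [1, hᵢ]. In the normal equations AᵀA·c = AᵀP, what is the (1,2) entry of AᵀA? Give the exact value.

Row 1 ↔ basis 1, column 2 ↔ basis h, so (AᵀA)_{1,2} = Σᵢ h = (1)·(-1) + (1)·(1) + (1)·(3) + (1)·(6) + (1)·(7) = 16.

16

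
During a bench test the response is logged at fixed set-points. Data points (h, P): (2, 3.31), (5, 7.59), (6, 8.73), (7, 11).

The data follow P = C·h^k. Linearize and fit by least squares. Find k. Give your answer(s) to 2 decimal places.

k = 0.93

Taking logs, ln P = k·ln h + ln C, so regress ln P on ln h.
AᵀA = [[10.0677, 6.0403]; [6.0403, 4]], rhs = [12.6401, 7.7884]ᵀ  (here Σln h = 6.0403, Σ(ln h)² = 10.0677, Σln P = 7.7884, Σln h·ln P = 12.6401).
Solving (det = 3.7862): k = 0.92874, ln C = 0.54465.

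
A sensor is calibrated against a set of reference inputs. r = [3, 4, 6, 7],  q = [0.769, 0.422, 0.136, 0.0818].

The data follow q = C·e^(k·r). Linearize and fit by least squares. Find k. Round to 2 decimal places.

Let Y = ln q. Fitting Y = k·r + ln C by least squares:
XᵀX = [[110.0000, 20.0000]; [20.0000, 4]], rhs = [-33.7339, -5.6240]ᵀ  (here Σr = 20.0000, Σ(r)² = 110.0000, Σln q = -5.6240, Σr·ln q = -33.7339).
Slope k = (n·Σr·ln q − Σr·Σln q)/(n·Σ(r)² − (Σr)²) = (4·-33.7339 − 20.0000·-5.6240)/40.0000 = -0.56140; ln C = (Σln q − k·Σr)/n = 1.40099.

k = -0.56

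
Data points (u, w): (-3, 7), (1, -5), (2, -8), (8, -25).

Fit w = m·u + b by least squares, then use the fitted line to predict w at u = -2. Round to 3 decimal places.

ŵ = 3.863

Normal-equation sums: Σu·u = 78, Σu = 8, Σ1 = 4.
For Mᵀw: Σu·w = -242, Σw = -31.
MᵀM·[m, b]ᵀ = Mᵀw becomes [[78, 8]; [8, 4]]·[m, b]ᵀ = [-242, -31]ᵀ.
Determinant 78·4 − 8² = 248.
m = ((-242)·4 − 8·(-31))/248 = -90/31; b = (78·(-31) − 8·(-242))/248 = -241/124.
At u = -2: ŵ = (-90/31)·(-2) + (-241/124)·(1) = 479/124.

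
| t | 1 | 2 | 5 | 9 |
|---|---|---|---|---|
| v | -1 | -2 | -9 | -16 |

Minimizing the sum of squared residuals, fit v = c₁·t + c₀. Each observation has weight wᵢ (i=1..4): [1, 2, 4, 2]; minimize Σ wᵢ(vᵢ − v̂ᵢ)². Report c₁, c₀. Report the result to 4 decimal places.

c₁ = -1.9559, c₀ = 1.2339

Sums needed: Σwᵢ·t·t = 271, Σwᵢ·t = 43, Σwᵢ·1 = 9.
For AᵀWv: Σwᵢ·t·v = -477, Σwᵢ·v = -73.
So AᵀWA·[c₁, c₀]ᵀ = AᵀWv: [[271, 43]; [43, 9]]·[c₁, c₀]ᵀ = [-477, -73]ᵀ.
Eliminating c₀: 9·(row 1) − 43·(row 2) gives 590·c₁ = 9·(-477) − 43·(-73) = -1154, so c₁ = -577/295.
Then c₀ = ((-73) − 43·(-577/295))/9 = 364/295.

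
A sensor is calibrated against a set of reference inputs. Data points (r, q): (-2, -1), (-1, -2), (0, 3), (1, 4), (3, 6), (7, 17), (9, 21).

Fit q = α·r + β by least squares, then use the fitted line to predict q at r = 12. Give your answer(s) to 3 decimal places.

With design matrix X, XᵀX = [[145, 17]; [17, 7]] and Xᵀq = [334, 48]ᵀ.
det = 145·7 − 17² = 726.
α = (334·7 − 17·48)/726 = 761/363; β = (145·48 − 17·334)/726 = 641/363.
At r = 12: q̂ = (761/363)·(12) + (641/363)·(1) = 9773/363.

q̂ = 26.923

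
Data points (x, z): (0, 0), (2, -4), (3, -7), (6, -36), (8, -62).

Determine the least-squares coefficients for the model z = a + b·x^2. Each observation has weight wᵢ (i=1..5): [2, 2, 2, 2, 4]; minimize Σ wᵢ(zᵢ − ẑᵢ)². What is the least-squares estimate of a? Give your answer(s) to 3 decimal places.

The normal system MᵀWM·[a, b]ᵀ = MᵀWz is [[12, 354]; [354, 19170]]·[a, b]ᵀ = [-342, -18622]ᵀ.
Δ = 12·19170 − 354² = 104724.
a = ((-342)·19170 − 354·(-18622))/104724 = 3004/8727; b = (12·(-18622) − 354·(-342))/104724 = -8533/8727.

a = 0.344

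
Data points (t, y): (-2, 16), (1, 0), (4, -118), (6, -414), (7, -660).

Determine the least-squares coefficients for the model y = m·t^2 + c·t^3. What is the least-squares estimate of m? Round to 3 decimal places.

Compute the Gram sums: Σt^2·t^2 = 3970, Σt^2·t^3 = 25576, Σt^3·t^3 = 168466.
Moment sums: Σt^2·y = -49068, Σt^3·y = -323484.
So XᵀX·[m, c]ᵀ = Xᵀy: [[3970, 25576]; [25576, 168466]]·[m, c]ᵀ = [-49068, -323484]ᵀ.
Eliminating c: 168466·(row 1) − 25576·(row 2) gives 14678244·m = 168466·(-49068) − 25576·(-323484) = 7137096, so m = 594758/1223187.
Then c = ((-323484) − 25576·(594758/1223187))/168466 = -2439026/1223187.

m = 0.486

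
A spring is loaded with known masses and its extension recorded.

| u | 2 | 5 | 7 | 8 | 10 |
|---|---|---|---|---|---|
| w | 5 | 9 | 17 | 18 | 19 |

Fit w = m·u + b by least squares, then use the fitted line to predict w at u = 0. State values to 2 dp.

ŵ = 1.08

Sums needed: Σu·u = 242, Σu = 32, Σ1 = 5.
Moment sums: Σu·w = 508, Σw = 68.
So MᵀM·[m, b]ᵀ = Mᵀw: [[242, 32]; [32, 5]]·[m, b]ᵀ = [508, 68]ᵀ.
Eliminating b: 5·(row 1) − 32·(row 2) gives 186·m = 5·508 − 32·68 = 364, so m = 182/93.
Then b = (68 − 32·(182/93))/5 = 100/93.
At u = 0: ŵ = (182/93)·(0) + (100/93)·(1) = 100/93.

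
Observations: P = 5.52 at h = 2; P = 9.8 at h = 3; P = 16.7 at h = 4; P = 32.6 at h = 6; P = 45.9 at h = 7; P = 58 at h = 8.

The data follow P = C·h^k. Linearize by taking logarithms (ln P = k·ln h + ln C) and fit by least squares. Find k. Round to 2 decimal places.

k = 1.71

Taking logs, ln P = k·ln h + ln C, so regress ln P on ln h.
XᵀX = [[14.9303, 8.9952]; [8.9952, 6]], rhs = [29.7271, 18.1774]ᵀ  (here Σln h = 8.9952, Σ(ln h)² = 14.9303, Σln P = 18.1774, Σln h·ln P = 29.7271).
Slope k = (n·Σln h·ln P − Σln h·Σln P)/(n·Σ(ln h)² − (Σln h)²) = (6·29.7271 − 8.9952·18.1774)/8.6686 = 1.71352; ln C = (Σln P − k·Σln h)/n = 0.46067.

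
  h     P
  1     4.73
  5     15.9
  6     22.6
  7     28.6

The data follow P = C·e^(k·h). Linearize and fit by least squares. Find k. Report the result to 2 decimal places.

k = 0.30

Taking logs, ln P = k·h + ln C, so regress ln P on h.
Over the data: Σh = 19.0000, Σ(h)² = 111.0000, Σln P = 10.7916, Σh·ln P = 57.5671.
Normal system: [[111.0000, 19.0000]; [19.0000, 4]]·[k, ln C]ᵀ = [57.5671, 10.7916]ᵀ.
Slope k = (n·Σh·ln P − Σh·Σln P)/(n·Σ(h)² − (Σh)²) = (4·57.5671 − 19.0000·10.7916)/83.0000 = 0.30395; ln C = (Σln P − k·Σh)/n = 1.25414.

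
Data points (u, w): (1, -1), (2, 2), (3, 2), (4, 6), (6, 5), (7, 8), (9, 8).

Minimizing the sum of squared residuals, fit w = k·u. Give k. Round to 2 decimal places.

From the data, Σu·u = 196.
Right-hand side: Σu·w = 191.
Normal equations: [[196]]·[k]ᵀ = [191]ᵀ.
Hence k = 191 / 196 ≈ 0.97449.

k = 0.97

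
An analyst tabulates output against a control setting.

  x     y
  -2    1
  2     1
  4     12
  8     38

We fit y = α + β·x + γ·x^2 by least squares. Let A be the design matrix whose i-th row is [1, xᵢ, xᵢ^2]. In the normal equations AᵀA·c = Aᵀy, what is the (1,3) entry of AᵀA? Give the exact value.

Row 1 ↔ basis 1, column 3 ↔ basis x^2, so (AᵀA)_{1,3} = Σᵢ x^2 = (1)·(4) + (1)·(4) + (1)·(16) + (1)·(64) = 88.

88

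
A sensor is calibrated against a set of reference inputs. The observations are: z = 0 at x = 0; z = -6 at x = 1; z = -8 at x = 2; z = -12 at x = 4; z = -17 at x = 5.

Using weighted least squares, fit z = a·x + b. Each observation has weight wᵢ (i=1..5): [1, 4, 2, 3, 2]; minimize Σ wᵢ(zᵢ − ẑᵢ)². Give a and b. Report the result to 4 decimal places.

a = -2.7143, b = -2.3810

The normal system AᵀWA·[a, b]ᵀ = AᵀWz is [[110, 30]; [30, 12]]·[a, b]ᵀ = [-370, -110]ᵀ.
det = 110·12 − 30² = 420.
a = ((-370)·12 − 30·(-110))/420 = -19/7; b = (110·(-110) − 30·(-370))/420 = -50/21.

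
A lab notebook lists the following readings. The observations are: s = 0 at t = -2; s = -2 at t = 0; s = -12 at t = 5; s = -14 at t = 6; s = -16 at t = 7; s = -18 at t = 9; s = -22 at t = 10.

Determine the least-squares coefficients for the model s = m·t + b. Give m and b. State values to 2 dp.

m = -1.82, b = -2.92

The normal equations are: 295·m + 35·b = -638;  35·m + 7·b = -84.
(Σt·t = 295, Σt = 35, Σ1 = 7, Σt·s = -638, Σs = -84.)
Eliminating b: 7·(row 1) − 35·(row 2) gives 840·m = 7·(-638) − 35·(-84) = -1526, so m = -109/60.
Then b = ((-84) − 35·(-109/60))/7 = -35/12.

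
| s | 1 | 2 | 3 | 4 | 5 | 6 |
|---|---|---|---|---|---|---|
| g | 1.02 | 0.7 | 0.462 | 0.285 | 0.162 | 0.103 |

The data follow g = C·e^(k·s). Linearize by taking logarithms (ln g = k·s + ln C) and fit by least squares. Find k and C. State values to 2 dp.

Let Y = ln g. Fitting Y = k·s + ln C by least squares:
AᵀA = [[91.0000, 21.0000]; [21.0000, 6]], rhs = [-30.7701, -6.4575]ᵀ  (here Σs = 21.0000, Σ(s)² = 91.0000, Σln g = -6.4575, Σs·ln g = -30.7701).
Slope k = (n·Σs·ln g − Σs·Σln g)/(n·Σ(s)² − (Σs)²) = (6·-30.7701 − 21.0000·-6.4575)/105.0000 = -0.46679; ln C = (Σln g − k·Σs)/n = 0.55751, so C = exp(0.55751) = 1.74633.

k = -0.47, C = 1.75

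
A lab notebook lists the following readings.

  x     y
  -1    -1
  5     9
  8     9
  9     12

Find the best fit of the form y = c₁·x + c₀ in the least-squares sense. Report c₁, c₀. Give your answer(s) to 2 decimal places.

c₁ = 1.21, c₀ = 0.88

Entries of MᵀM: Σx·x = 171, Σx = 21, Σ1 = 4.
And Σx·y = 226, Σy = 29.
So MᵀM·[c₁, c₀]ᵀ = Mᵀy: [[171, 21]; [21, 4]]·[c₁, c₀]ᵀ = [226, 29]ᵀ.
Δ = 171·4 − 21² = 243.
c₁ = (226·4 − 21·29)/243 = 295/243; c₀ = (171·29 − 21·226)/243 = 71/81.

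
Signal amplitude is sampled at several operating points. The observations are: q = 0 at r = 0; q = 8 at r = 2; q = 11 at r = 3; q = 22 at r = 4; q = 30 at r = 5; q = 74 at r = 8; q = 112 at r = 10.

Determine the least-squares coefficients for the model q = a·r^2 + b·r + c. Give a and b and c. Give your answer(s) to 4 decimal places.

With design matrix M, MᵀM = [[15074, 1736, 218]; [1736, 218, 32]; [218, 32, 7]] and Mᵀq = [17169, 1999, 257]ᵀ.
Solving the 3×3 system (Gaussian elimination) gives a = 167605/165858, b = 177911/165858, c = 9392/27643.

a = 1.0105, b = 1.0727, c = 0.3398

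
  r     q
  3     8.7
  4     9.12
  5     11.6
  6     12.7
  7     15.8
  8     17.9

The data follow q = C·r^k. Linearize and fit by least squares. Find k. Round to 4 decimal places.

Taking logs, ln q = k·ln r + ln C, so regress ln q on ln r.
Sums: Σln r = 9.9115, Σ(ln r)² = 17.0401, Σln q = 15.0112, Σln r·ln q = 25.3092.
Normal system: [[17.0401, 9.9115]; [9.9115, 6]]·[k, ln C]ᵀ = [25.3092, 15.0112]ᵀ.
Solving (det = 4.0036): k = 0.76737, ln C = 1.23425.

k = 0.7674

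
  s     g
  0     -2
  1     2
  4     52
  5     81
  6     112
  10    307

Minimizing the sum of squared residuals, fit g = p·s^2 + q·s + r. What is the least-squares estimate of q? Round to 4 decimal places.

q = 1.8569

The normal equations are: 12178·p + 1406·q + 178·r = 37591;  1406·p + 178·q + 26·r = 4357;  178·p + 26·q + 6·r = 552.
(Σs^2·s^2 = 12178, Σs^2·s = 1406, Σs^2 = 178, Σs·s = 178, Σs = 26, Σ1 = 6, Σs^2·g = 37591, Σs·g = 4357, Σg = 552.)
Solving the 3×3 system (Gaussian elimination) gives p = 14885/5124, q = 9515/5124, r = -951/427.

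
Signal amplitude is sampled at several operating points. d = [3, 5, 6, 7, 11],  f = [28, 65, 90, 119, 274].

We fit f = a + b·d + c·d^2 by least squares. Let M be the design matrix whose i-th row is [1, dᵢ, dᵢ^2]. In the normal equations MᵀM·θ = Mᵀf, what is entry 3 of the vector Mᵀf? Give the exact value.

44102

Entry 3 ↔ basis d^2, so (Mᵀf)_{3} = Σᵢ (d^2)·fᵢ = (9)·(28) + (25)·(65) + (36)·(90) + (49)·(119) + (121)·(274) = 44102.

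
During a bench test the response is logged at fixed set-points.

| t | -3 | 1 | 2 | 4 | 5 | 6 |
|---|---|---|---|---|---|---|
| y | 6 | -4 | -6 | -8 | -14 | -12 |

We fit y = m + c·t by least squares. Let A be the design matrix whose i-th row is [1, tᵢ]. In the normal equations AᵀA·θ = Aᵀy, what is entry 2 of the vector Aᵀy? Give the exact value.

Entry 2 ↔ basis t, so (Aᵀy)_{2} = Σᵢ (t)·yᵢ = (-3)·(6) + (1)·(-4) + (2)·(-6) + (4)·(-8) + (5)·(-14) + (6)·(-12) = -208.

-208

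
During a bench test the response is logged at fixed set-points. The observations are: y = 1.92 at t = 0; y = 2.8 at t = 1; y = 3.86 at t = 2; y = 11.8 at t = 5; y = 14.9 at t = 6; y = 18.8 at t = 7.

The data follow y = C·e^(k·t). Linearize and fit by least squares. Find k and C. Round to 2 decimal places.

k = 0.33, C = 1.99

Let Y = ln y. Fitting Y = k·t + ln C by least squares:
Sums: Σt = 21.0000, Σ(t)² = 115.0000, Σln y = 11.1359, Σt·ln y = 52.8166.
Normal system: [[115.0000, 21.0000]; [21.0000, 6]]·[k, ln C]ᵀ = [52.8166, 11.1359]ᵀ.
Δ = 115.0000·6 − (21.0000)² = 249.0000; k = (52.8166·6 − 21.0000·11.1359)/249.0000 = 0.33351, ln C = (115.0000·11.1359 − 21.0000·52.8166)/249.0000 = 0.68869, so C = exp(0.68869) = 1.99110.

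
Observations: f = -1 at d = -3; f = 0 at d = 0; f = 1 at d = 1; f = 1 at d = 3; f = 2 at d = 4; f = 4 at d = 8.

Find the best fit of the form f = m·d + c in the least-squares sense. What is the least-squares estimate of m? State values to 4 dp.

Normal-equation sums: Σd·d = 99, Σd = 13, Σ1 = 6.
Right-hand side: Σd·f = 47, Σf = 7.
So AᵀA·[m, c]ᵀ = Aᵀf: [[99, 13]; [13, 6]]·[m, c]ᵀ = [47, 7]ᵀ.
Determinant 99·6 − 13² = 425.
m = (47·6 − 13·7)/425 = 191/425; c = (99·7 − 13·47)/425 = 82/425.

m = 0.4494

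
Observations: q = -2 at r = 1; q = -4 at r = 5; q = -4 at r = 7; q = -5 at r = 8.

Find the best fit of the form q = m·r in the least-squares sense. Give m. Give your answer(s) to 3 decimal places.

From the data, Σr·r = 139.
And Σr·q = -90.
Normal equations: [[139]]·[m]ᵀ = [-90]ᵀ.
m = (-90)/139 = -0.647482.

m = -0.647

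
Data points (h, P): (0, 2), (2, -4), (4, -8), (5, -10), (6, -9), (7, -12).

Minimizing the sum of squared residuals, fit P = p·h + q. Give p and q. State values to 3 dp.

p = -1.882, q = 0.696

Normal-equation sums: Σh·h = 130, Σh = 24, Σ1 = 6.
Moment sums: Σh·P = -228, ΣP = -41.
So XᵀX·[p, q]ᵀ = XᵀP: [[130, 24]; [24, 6]]·[p, q]ᵀ = [-228, -41]ᵀ.
Eliminating q: 6·(row 1) − 24·(row 2) gives 204·p = 6·(-228) − 24·(-41) = -384, so p = -32/17.
Then q = ((-41) − 24·(-32/17))/6 = 71/102.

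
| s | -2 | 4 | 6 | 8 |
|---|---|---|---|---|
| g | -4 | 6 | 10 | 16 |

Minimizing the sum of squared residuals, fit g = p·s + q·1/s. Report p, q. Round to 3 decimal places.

p = 1.858, q = -0.749

With design matrix X, XᵀX = [[120, 4]; [4, 205/576]] and Xᵀg = [220, 43/6]ᵀ.
Eliminating q: (205/576)·(row 1) − 4·(row 2) gives (641/24)·p = (205/576)·220 − 4·(43/6) = 7147/144, so p = 7147/3846.
Then q = ((43/6) − 4·(7147/3846))/(205/576) = -480/641.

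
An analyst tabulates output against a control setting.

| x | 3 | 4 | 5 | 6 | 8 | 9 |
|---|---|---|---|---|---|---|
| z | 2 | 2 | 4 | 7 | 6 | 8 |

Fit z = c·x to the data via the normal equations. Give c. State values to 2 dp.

Normal-equation sums: Σx·x = 231.
Right-hand side: Σx·z = 196.
MᵀM·[c]ᵀ = Mᵀz becomes [[231]]·[c]ᵀ = [196]ᵀ.
c = 196/231 = 0.848485.

c = 0.85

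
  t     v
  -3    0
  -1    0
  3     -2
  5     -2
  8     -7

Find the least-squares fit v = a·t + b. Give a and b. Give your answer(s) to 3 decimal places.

From the data, Σt·t = 108, Σt = 12, Σ1 = 5.
For Xᵀv: Σt·v = -72, Σv = -11.
So XᵀX·[a, b]ᵀ = Xᵀv: [[108, 12]; [12, 5]]·[a, b]ᵀ = [-72, -11]ᵀ.
Eliminating b: 5·(row 1) − 12·(row 2) gives 396·a = 5·(-72) − 12·(-11) = -228, so a = -19/33.
Then b = ((-11) − 12·(-19/33))/5 = -9/11.

a = -0.576, b = -0.818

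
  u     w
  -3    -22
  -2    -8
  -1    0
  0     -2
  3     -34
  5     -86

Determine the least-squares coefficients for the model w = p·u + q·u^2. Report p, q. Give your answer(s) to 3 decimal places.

The normal system XᵀX·[p, q]ᵀ = Xᵀw is [[48, 116]; [116, 804]]·[p, q]ᵀ = [-450, -2686]ᵀ.
Eliminating q: 804·(row 1) − 116·(row 2) gives 25136·p = 804·(-450) − 116·(-2686) = -50224, so p = -3139/1571.
Then q = ((-2686) − 116·(-3139/1571))/804 = -9591/3142.

p = -1.998, q = -3.053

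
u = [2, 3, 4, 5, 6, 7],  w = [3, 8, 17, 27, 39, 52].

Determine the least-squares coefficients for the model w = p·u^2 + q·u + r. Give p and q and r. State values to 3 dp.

p = 0.929, q = 1.586, r = -4.314

The normal equations are: 4675·p + 783·q + 139·r = 4983;  783·p + 139·q + 27·r = 831;  139·p + 27·q + 6·r = 146.
(Σu^2·u^2 = 4675, Σu^2·u = 783, Σu^2 = 139, Σu·u = 139, Σu = 27, Σ1 = 6, Σu^2·w = 4983, Σu·w = 831, Σw = 146.)
Inverting the 3×3 Gram matrix, [p, q, r]ᵀ = [13/14, 111/70, -151/35]ᵀ.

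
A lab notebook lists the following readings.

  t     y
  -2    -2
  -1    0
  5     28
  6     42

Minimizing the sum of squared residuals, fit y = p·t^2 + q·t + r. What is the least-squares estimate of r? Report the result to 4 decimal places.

MᵀM·[p, q, r]ᵀ = Mᵀy reads: 1938·p + 332·q + 66·r = 2204;  332·p + 66·q + 8·r = 396;  66·p + 8·q + 4·r = 68.
Row-reducing yields p = 6/7, q = 62/35, r = -24/35.

r = -0.6857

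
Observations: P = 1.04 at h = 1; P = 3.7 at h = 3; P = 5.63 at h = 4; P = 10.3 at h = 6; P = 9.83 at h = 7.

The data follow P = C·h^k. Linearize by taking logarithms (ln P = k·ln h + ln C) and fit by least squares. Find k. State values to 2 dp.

k = 1.21

Linearized form: ln P = k·ln h + ln C. From the 5 transformed points,
Σln h = 6.2226, Σ(ln h)² = 10.1257, Σln P = 7.6932, Σln h·ln P = 12.4589.
Normal system: [[10.1257, 6.2226]; [6.2226, 5]]·[k, ln C]ᵀ = [12.4589, 7.6932]ᵀ.
Solving (det = 11.9082): k = 1.21116, ln C = 0.03134.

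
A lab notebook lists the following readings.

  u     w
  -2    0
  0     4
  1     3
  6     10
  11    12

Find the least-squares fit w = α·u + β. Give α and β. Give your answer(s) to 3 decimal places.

α = 0.922, β = 2.848

Sums needed: Σu·u = 162, Σu = 16, Σ1 = 5.
Moment sums: Σu·w = 195, Σw = 29.
Δ = 162·5 − 16² = 554.
α = (195·5 − 16·29)/554 = 511/554; β = (162·29 − 16·195)/554 = 789/277.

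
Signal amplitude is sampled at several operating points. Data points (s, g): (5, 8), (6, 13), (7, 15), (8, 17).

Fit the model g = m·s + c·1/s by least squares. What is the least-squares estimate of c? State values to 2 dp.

Forming AᵀA = [[174, 4]; [4, 73249/705600]] and Aᵀg = [359, 6749/840]ᵀ gives AᵀA·[m, c]ᵀ = Aᵀg.
Eliminating c: (73249/705600)·(row 1) − 4·(row 2) gives (242621/117600)·m = (73249/705600)·359 − 4·(6749/840) = 3619751/705600, so m = 3619751/1455726.
Then c = ((6749/840) − 4·(3619751/1455726))/(73249/705600) = -4467960/242621.

c = -18.42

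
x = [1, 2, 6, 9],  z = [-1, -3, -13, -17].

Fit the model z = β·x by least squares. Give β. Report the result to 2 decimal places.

β = -1.95

Normal-equation sums: Σx·x = 122.
Right-hand side: Σx·z = -238.
AᵀA·[β]ᵀ = Aᵀz becomes [[122]]·[β]ᵀ = [-238]ᵀ.
Hence β = -238 / 122 ≈ -1.95082.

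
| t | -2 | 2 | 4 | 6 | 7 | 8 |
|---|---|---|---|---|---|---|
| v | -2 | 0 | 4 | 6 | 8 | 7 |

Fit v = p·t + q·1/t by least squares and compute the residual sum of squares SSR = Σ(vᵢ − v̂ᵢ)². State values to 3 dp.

SSR = 4.292

The normal system MᵀM·[p, q]ᵀ = Mᵀv is [[173, 6]; [6, 17677/28224]]·[p, q]ᵀ = [168, 281/56]ᵀ.
Eliminating q: (17677/28224)·(row 1) − 6·(row 2) gives (2042057/28224)·p = (17677/28224)·168 − 6·(281/56) = 12619/168, so p = 2119992/2042057.
Then q = ((281/56) − 6·(2119992/2042057))/(17677/28224) = -3948840/2042057.
Residuals: -1818550/2042057, -2265564/2042057, 675470/2042057, 190530/2042057, 2060632/2042057, -2171932/2042057; SSR = 8763692/2042057.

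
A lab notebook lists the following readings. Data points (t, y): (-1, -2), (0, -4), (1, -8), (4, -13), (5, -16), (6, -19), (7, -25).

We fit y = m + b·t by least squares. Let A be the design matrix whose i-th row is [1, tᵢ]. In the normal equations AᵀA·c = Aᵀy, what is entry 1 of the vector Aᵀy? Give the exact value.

-87

Entry 1 ↔ basis 1, so (Aᵀy)_{1} = Σᵢ yᵢ = (1)·(-2) + (1)·(-4) + (1)·(-8) + (1)·(-13) + (1)·(-16) + (1)·(-19) + (1)·(-25) = -87.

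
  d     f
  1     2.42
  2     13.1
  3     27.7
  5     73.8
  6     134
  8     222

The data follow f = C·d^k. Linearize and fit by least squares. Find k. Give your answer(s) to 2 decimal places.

k = 2.15

Let Y = ln f. Fitting Y = k·ln d + ln C by least squares:
Σln d = 7.2724, Σ(ln d)² = 11.8122, Σln f = 21.3797, Σln d·ln f = 32.3652.
Equations: 11.8122·k + 7.2724·ln C = 32.3652;  7.2724·k + 6·ln C = 21.3797.
Δ = 11.8122·6 − (7.2724)² = 17.9853; k = (32.3652·6 − 7.2724·21.3797)/17.9853 = 2.15231, ln C = (11.8122·21.3797 − 7.2724·32.3652)/17.9853 = 0.95454.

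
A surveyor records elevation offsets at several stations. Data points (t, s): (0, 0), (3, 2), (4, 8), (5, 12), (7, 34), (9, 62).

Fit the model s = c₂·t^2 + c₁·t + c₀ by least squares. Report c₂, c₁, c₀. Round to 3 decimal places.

With design matrix M, MᵀM = [[9924, 1288, 180]; [1288, 180, 28]; [180, 28, 6]] and Mᵀs = [7134, 894, 118]ᵀ.
Row-reducing yields c₂ = 8809/8430, c₁ = -7109/2810, c₀ = 523/4215.

c₂ = 1.045, c₁ = -2.530, c₀ = 0.124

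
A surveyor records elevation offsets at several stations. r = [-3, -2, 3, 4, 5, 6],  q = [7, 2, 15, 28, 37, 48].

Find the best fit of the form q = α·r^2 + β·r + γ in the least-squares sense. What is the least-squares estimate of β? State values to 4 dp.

β = 1.7616

Setting ∂/∂α … = 0 gives: 2355·α + 397·β + 99·γ = 3307;  397·α + 99·β + 13·γ = 605;  99·α + 13·β + 6·γ = 137.
Row-reducing yields α = 2683/2670, β = 7839/4450, γ = 16262/6675.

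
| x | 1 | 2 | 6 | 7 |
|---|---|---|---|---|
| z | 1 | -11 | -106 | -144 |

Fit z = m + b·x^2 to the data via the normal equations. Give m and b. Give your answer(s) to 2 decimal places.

m = 2.47, b = -3.00

Entries of AᵀA: Σ1 = 4, Σx^2 = 90, Σx^2·x^2 = 3714.
For Aᵀz: Σz = -260, Σx^2·z = -10915.
Normal equations: [[4, 90]; [90, 3714]]·[m, b]ᵀ = [-260, -10915]ᵀ.
Eliminating b: 3714·(row 1) − 90·(row 2) gives 6756·m = 3714·(-260) − 90·(-10915) = 16710, so m = 2785/1126.
Then b = ((-10915) − 90·(2785/1126))/3714 = -5065/1689.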